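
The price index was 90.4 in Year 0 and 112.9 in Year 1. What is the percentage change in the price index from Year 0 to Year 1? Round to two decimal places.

Change = (112.9 − 90.4) / 90.4 × 100
       = 22.5 / 90.4 × 100 = 24.8894%

24.89%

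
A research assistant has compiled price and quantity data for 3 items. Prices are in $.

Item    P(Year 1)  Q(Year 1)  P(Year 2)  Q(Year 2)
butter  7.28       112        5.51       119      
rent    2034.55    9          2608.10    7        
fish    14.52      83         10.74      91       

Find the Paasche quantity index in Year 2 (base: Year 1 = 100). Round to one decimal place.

79.6

Paasche quantity index uses current-period prices as weights.
ΣP(Year 2)·Q(Year 2) = 5.51×119 + 2608.10×7 + 10.74×91 = 655.69 + 18256.7 + 977.34 = 19889.73
ΣP(Year 2)·Q(Year 1) = 5.51×112 + 2608.10×9 + 10.74×83 = 617.12 + 23472.9 + 891.42 = 24981.44
Index = 19889.73 / 24981.44 × 100 = 79.6180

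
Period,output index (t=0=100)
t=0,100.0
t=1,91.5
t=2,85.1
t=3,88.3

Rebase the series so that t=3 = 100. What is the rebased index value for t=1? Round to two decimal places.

Rebased(t=1) = 91.5 / 88.3 × 100 = 103.6240

103.62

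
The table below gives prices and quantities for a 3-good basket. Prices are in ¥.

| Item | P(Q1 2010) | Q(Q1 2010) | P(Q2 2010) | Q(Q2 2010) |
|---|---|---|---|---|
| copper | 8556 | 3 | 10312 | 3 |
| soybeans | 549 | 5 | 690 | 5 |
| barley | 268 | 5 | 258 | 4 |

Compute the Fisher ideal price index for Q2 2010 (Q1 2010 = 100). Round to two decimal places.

Laspeyres component (base-period weights):
ΣP(Q2 2010)Q(Q1 2010) = 10312×3 + 690×5 + 258×5 = 30936 + 3450 + 1290 = 35676
ΣP(Q1 2010)Q(Q1 2010) = 8556×3 + 549×5 + 268×5 = 25668 + 2745 + 1340 = 29753
L = 35676 / 29753 × 100 = 119.9072
Paasche component (current-period weights):
ΣP(Q2 2010)Q(Q2 2010) = 10312×3 + 690×5 + 258×4 = 30936 + 3450 + 1032 = 35418
ΣP(Q1 2010)Q(Q2 2010) = 8556×3 + 549×5 + 268×4 = 25668 + 2745 + 1072 = 29485
P = 35418 / 29485 × 100 = 120.1221
Fisher = √(L × P) = √(119.9072 × 120.1221) = 120.0146

120.01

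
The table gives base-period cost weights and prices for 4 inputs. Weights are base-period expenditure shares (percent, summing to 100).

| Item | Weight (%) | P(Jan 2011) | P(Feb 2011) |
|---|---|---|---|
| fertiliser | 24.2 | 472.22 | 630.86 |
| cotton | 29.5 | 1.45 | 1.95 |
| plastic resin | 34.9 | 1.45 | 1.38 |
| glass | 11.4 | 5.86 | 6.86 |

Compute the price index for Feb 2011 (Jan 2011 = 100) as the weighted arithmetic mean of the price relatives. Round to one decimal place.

fertiliser: 24.2 × (630.86/472.22) = 24.2 × 1.335945 = 32.3299
cotton: 29.5 × (1.95/1.45) = 29.5 × 1.344828 = 39.6724
plastic resin: 34.9 × (1.38/1.45) = 34.9 × 0.951724 = 33.2152
glass: 11.4 × (6.86/5.86) = 11.4 × 1.170648 = 13.3454
Index = Σ wᵢ·(p₁ᵢ/p₀ᵢ) = 32.3299 + 39.6724 + 33.2152 + 13.3454 = 118.5629

118.6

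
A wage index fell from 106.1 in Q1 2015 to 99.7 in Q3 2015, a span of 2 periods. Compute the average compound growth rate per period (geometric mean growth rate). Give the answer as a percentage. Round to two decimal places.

-3.06%

Growth factor = (99.7/106.1)^(1/2) = (0.939680)^(1/2) = 0.969371
Growth rate = 0.969371 − 1 = -0.030629 = -3.0629%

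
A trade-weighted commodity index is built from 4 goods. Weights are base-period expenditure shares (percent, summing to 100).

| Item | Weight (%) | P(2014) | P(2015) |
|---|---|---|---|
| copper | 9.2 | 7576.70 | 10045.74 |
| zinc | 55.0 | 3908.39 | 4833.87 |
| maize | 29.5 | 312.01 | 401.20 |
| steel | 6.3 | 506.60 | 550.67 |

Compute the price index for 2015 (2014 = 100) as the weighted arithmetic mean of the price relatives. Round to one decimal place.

125.0

copper: 9.2 × (10045.74/7576.70) = 9.2 × 1.325873 = 12.1980
zinc: 55.0 × (4833.87/3908.39) = 55.0 × 1.236793 = 68.0236
maize: 29.5 × (401.20/312.01) = 29.5 × 1.285856 = 37.9328
steel: 6.3 × (550.67/506.60) = 6.3 × 1.086992 = 6.8480
Index = Σ wᵢ·(p₁ᵢ/p₀ᵢ) = 12.1980 + 68.0236 + 37.9328 + 6.8480 = 125.0025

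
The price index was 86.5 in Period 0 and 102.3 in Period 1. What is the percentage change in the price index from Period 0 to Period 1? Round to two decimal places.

Change = (102.3 − 86.5) / 86.5 × 100
       = 15.8 / 86.5 × 100 = 18.2659%

18.27%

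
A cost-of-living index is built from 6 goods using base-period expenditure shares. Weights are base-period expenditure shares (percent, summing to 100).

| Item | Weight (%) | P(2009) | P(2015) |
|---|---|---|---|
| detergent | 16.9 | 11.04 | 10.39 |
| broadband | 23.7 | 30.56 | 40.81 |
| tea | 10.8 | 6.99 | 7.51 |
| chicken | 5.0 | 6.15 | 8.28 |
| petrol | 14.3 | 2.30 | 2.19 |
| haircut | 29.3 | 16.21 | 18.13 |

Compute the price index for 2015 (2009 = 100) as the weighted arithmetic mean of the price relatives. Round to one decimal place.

112.3

detergent: 16.9 × (10.39/11.04) = 16.9 × 0.941123 = 15.9050
broadband: 23.7 × (40.81/30.56) = 23.7 × 1.335406 = 31.6491
tea: 10.8 × (7.51/6.99) = 10.8 × 1.074392 = 11.6034
chicken: 5.0 × (8.28/6.15) = 5.0 × 1.346341 = 6.7317
petrol: 14.3 × (2.19/2.30) = 14.3 × 0.952174 = 13.6161
haircut: 29.3 × (18.13/16.21) = 29.3 × 1.118445 = 32.7705
Index = Σ wᵢ·(p₁ᵢ/p₀ᵢ) = 15.9050 + 31.6491 + 11.6034 + 6.7317 + 13.6161 + 32.7705 = 112.2758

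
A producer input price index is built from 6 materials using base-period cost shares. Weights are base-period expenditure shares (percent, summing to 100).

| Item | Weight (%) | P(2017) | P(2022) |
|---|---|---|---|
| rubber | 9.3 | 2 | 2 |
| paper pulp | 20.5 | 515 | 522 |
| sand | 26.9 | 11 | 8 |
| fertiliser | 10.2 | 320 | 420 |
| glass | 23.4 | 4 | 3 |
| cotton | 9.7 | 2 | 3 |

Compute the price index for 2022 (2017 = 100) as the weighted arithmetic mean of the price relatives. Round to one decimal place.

rubber: 9.3 × (2/2) = 9.3 × 1.000000 = 9.3000
paper pulp: 20.5 × (522/515) = 20.5 × 1.013592 = 20.7786
sand: 26.9 × (8/11) = 26.9 × 0.727273 = 19.5636
fertiliser: 10.2 × (420/320) = 10.2 × 1.312500 = 13.3875
glass: 23.4 × (3/4) = 23.4 × 0.750000 = 17.5500
cotton: 9.7 × (3/2) = 9.7 × 1.500000 = 14.5500
Index = Σ wᵢ·(p₁ᵢ/p₀ᵢ) = 9.3000 + 20.7786 + 19.5636 + 13.3875 + 17.5500 + 14.5500 = 95.1298

95.1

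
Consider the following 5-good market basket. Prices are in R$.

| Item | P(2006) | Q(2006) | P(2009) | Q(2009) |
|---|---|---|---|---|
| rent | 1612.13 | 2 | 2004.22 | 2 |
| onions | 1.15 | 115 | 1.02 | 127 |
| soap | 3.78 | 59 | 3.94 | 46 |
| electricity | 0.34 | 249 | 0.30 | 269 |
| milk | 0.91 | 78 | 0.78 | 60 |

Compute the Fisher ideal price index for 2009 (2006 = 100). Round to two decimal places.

120.40

Laspeyres component (base-period weights):
ΣP(2009)Q(2006) = 2004.22×2 + 1.02×115 + 3.94×59 + 0.30×249 + 0.78×78 = 4008.44 + 117.3 + 232.46 + 74.7 + 60.84 = 4493.74
ΣP(2006)Q(2006) = 1612.13×2 + 1.15×115 + 3.78×59 + 0.34×249 + 0.91×78 = 3224.26 + 132.25 + 223.02 + 84.66 + 70.98 = 3735.17
L = 4493.74 / 3735.17 × 100 = 120.3088
Paasche component (current-period weights):
ΣP(2009)Q(2009) = 2004.22×2 + 1.02×127 + 3.94×46 + 0.30×269 + 0.78×60 = 4008.44 + 129.54 + 181.24 + 80.7 + 46.8 = 4446.72
ΣP(2006)Q(2009) = 1612.13×2 + 1.15×127 + 3.78×46 + 0.34×269 + 0.91×60 = 3224.26 + 146.05 + 173.88 + 91.46 + 54.6 = 3690.25
P = 4446.72 / 3690.25 × 100 = 120.4992
Fisher = √(L × P) = √(120.3088 × 120.4992) = 120.4040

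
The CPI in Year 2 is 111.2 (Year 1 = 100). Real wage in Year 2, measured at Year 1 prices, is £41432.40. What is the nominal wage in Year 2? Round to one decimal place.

Nominal = Real × (Index/100) = 41432.40 × (111.2/100)
        = 41432.40 × 1.112 = 46072.8288

46072.8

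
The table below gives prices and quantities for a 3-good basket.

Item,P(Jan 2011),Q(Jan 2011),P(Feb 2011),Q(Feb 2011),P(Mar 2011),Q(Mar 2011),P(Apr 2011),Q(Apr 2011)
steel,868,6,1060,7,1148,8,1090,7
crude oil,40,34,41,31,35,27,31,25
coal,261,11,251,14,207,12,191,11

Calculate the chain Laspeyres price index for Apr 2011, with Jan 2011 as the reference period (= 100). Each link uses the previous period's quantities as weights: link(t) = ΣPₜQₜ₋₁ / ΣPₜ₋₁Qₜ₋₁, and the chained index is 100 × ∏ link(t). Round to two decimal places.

103.06

Link Jan 2011→Feb 2011:
ΣP(Feb 2011)Q(Jan 2011) = 1060×6 + 41×34 + 251×11 = 6360 + 1394 + 2761 = 10515
ΣP(Jan 2011)Q(Jan 2011) = 868×6 + 40×34 + 261×11 = 5208 + 1360 + 2871 = 9439
link = 10515/9439 = 1.113995
Link Feb 2011→Mar 2011:
ΣP(Mar 2011)Q(Feb 2011) = 1148×7 + 35×31 + 207×14 = 8036 + 1085 + 2898 = 12019
ΣP(Feb 2011)Q(Feb 2011) = 1060×7 + 41×31 + 251×14 = 7420 + 1271 + 3514 = 12205
link = 12019/12205 = 0.984760
Link Mar 2011→Apr 2011:
ΣP(Apr 2011)Q(Mar 2011) = 1090×8 + 31×27 + 191×12 = 8720 + 837 + 2292 = 11849
ΣP(Mar 2011)Q(Mar 2011) = 1148×8 + 35×27 + 207×12 = 9184 + 945 + 2484 = 12613
link = 11849/12613 = 0.939428
Chained index = 100 × 1.113995 × 0.984760 × 0.939428 = 103.0569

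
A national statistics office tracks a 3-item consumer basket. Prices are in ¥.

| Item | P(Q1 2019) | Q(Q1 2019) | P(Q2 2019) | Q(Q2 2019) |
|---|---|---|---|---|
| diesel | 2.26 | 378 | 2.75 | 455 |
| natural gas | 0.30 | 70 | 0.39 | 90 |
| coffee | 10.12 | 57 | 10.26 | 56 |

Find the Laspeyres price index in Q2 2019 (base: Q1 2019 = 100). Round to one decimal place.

113.7

Laspeyres price index uses base-period quantities as weights.
ΣP(Q2 2019)·Q(Q1 2019) = 2.75×378 + 0.39×70 + 10.26×57 = 1039.5 + 27.3 + 584.82 = 1651.62
ΣP(Q1 2019)·Q(Q1 2019) = 2.26×378 + 0.30×70 + 10.12×57 = 854.28 + 21 + 576.84 = 1452.12
Index = 1651.62 / 1452.12 × 100 = 113.7385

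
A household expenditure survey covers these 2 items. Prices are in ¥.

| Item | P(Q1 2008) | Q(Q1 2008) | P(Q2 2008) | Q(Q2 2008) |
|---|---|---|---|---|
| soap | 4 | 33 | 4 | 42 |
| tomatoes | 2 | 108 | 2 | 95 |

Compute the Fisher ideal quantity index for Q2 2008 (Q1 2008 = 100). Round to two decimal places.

Laspeyres component (base-period weights):
ΣP(Q1 2008)Q(Q2 2008) = 4×42 + 2×95 = 168 + 190 = 358
ΣP(Q1 2008)Q(Q1 2008) = 4×33 + 2×108 = 132 + 216 = 348
L = 358 / 348 × 100 = 102.8736
Paasche component (current-period weights):
ΣP(Q2 2008)Q(Q2 2008) = 4×42 + 2×95 = 168 + 190 = 358
ΣP(Q2 2008)Q(Q1 2008) = 4×33 + 2×108 = 132 + 216 = 348
P = 358 / 348 × 100 = 102.8736
Fisher = √(L × P) = √(102.8736 × 102.8736) = 102.8736

102.87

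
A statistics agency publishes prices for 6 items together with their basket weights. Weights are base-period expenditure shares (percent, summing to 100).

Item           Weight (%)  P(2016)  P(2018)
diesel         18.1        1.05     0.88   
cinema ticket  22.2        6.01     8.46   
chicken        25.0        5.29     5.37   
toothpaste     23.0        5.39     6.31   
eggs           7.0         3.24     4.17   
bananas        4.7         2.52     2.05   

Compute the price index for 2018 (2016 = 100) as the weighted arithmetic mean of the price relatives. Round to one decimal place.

diesel: 18.1 × (0.88/1.05) = 18.1 × 0.838095 = 15.1695
cinema ticket: 22.2 × (8.46/6.01) = 22.2 × 1.407654 = 31.2499
chicken: 25.0 × (5.37/5.29) = 25.0 × 1.015123 = 25.3781
toothpaste: 23.0 × (6.31/5.39) = 23.0 × 1.170686 = 26.9258
eggs: 7.0 × (4.17/3.24) = 7.0 × 1.287037 = 9.0093
bananas: 4.7 × (2.05/2.52) = 4.7 × 0.813492 = 3.8234
Index = Σ wᵢ·(p₁ᵢ/p₀ᵢ) = 15.1695 + 31.2499 + 25.3781 + 26.9258 + 9.0093 + 3.8234 = 111.5560

111.6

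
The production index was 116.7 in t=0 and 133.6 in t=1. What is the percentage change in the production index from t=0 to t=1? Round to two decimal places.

Change = (133.6 − 116.7) / 116.7 × 100
       = 16.9 / 116.7 × 100 = 14.4816%

14.48%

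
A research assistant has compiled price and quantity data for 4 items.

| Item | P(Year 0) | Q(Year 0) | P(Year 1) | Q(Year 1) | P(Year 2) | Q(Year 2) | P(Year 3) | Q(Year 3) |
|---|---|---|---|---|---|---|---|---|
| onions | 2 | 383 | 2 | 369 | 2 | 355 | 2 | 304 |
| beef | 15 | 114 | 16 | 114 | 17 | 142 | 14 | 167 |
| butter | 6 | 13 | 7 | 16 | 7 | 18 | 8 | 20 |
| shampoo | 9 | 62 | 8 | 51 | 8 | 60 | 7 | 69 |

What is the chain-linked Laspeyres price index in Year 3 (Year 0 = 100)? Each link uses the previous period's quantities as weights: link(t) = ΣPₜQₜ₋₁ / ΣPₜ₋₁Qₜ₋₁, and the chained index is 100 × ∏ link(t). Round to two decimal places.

92.58

Link Year 0→Year 1:
ΣP(Year 1)Q(Year 0) = 2×383 + 16×114 + 7×13 + 8×62 = 766 + 1824 + 91 + 496 = 3177
ΣP(Year 0)Q(Year 0) = 2×383 + 15×114 + 6×13 + 9×62 = 766 + 1710 + 78 + 558 = 3112
link = 3177/3112 = 1.020887
Link Year 1→Year 2:
ΣP(Year 2)Q(Year 1) = 2×369 + 17×114 + 7×16 + 8×51 = 738 + 1938 + 112 + 408 = 3196
ΣP(Year 1)Q(Year 1) = 2×369 + 16×114 + 7×16 + 8×51 = 738 + 1824 + 112 + 408 = 3082
link = 3196/3082 = 1.036989
Link Year 2→Year 3:
ΣP(Year 3)Q(Year 2) = 2×355 + 14×142 + 8×18 + 7×60 = 710 + 1988 + 144 + 420 = 3262
ΣP(Year 2)Q(Year 2) = 2×355 + 17×142 + 7×18 + 8×60 = 710 + 2414 + 126 + 480 = 3730
link = 3262/3730 = 0.874531
Chained index = 100 × 1.020887 × 1.036989 × 0.874531 = 92.5821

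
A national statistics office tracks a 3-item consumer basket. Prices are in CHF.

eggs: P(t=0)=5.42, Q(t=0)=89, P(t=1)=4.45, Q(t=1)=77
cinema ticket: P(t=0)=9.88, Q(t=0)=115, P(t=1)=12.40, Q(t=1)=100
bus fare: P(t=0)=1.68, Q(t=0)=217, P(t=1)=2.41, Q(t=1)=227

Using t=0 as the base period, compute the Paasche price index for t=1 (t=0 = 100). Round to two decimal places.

119.20

Paasche price index uses current-period quantities as weights.
ΣP(t=1)·Q(t=1) = 4.45×77 + 12.40×100 + 2.41×227 = 342.65 + 1240 + 547.07 = 2129.72
ΣP(t=0)·Q(t=1) = 5.42×77 + 9.88×100 + 1.68×227 = 417.34 + 988 + 381.36 = 1786.7
Index = 2129.72 / 1786.7 × 100 = 119.1985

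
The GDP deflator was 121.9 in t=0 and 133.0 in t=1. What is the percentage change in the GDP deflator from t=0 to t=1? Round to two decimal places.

9.11%

Change = (133.0 − 121.9) / 121.9 × 100
       = 11.1 / 121.9 × 100 = 9.1058%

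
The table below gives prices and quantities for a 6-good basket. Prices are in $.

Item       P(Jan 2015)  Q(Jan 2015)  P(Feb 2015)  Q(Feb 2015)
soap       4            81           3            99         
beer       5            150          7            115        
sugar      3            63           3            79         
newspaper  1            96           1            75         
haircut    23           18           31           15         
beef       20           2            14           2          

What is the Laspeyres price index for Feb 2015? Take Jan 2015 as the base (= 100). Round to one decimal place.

119.4

Laspeyres price index uses base-period quantities as weights.
ΣP(Feb 2015)·Q(Jan 2015) = 3×81 + 7×150 + 3×63 + 1×96 + 31×18 + 14×2 = 243 + 1050 + 189 + 96 + 558 + 28 = 2164
ΣP(Jan 2015)·Q(Jan 2015) = 4×81 + 5×150 + 3×63 + 1×96 + 23×18 + 20×2 = 324 + 750 + 189 + 96 + 414 + 40 = 1813
Index = 2164 / 1813 × 100 = 119.3602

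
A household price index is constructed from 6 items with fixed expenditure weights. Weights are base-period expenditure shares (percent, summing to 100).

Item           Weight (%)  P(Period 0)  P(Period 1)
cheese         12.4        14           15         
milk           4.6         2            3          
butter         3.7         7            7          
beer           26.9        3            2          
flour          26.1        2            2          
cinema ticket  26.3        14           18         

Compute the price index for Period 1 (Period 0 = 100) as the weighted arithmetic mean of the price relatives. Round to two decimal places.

101.73

cheese: 12.4 × (15/14) = 12.4 × 1.071429 = 13.2857
milk: 4.6 × (3/2) = 4.6 × 1.500000 = 6.9000
butter: 3.7 × (7/7) = 3.7 × 1.000000 = 3.7000
beer: 26.9 × (2/3) = 26.9 × 0.666667 = 17.9333
flour: 26.1 × (2/2) = 26.1 × 1.000000 = 26.1000
cinema ticket: 26.3 × (18/14) = 26.3 × 1.285714 = 33.8143
Index = Σ wᵢ·(p₁ᵢ/p₀ᵢ) = 13.2857 + 6.9000 + 3.7000 + 17.9333 + 26.1000 + 33.8143 = 101.7333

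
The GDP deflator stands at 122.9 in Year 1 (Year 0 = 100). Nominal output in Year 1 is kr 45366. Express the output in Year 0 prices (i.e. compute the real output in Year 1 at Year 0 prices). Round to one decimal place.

36912.9

Real = Nominal ÷ (Index/100) = 45366 ÷ (122.9/100)
     = 45366 ÷ 1.229 = 36912.9373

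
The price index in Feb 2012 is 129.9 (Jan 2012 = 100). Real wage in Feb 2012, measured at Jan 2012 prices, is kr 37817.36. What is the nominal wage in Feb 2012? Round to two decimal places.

49124.75

Nominal = Real × (Index/100) = 37817.36 × (129.9/100)
        = 37817.36 × 1.299 = 49124.7506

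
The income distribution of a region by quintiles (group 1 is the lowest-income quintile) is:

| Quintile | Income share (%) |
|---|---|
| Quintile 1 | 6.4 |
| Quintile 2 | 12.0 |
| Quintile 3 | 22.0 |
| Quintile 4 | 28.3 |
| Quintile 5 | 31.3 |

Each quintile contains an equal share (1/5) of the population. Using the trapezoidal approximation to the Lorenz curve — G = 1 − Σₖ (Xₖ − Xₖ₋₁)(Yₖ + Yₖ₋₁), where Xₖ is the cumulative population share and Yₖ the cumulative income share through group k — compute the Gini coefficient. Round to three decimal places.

0.264

Cumulative income shares Yₖ: 0.0640, 0.1840, 0.4040, 0.6870, 1.0000
Σ (Xₖ−Xₖ₋₁)(Yₖ+Yₖ₋₁) = (1/5)(0.0640+0.0000) + (1/5)(0.1840+0.0640) + (1/5)(0.4040+0.1840) + (1/5)(0.6870+0.4040) + (1/5)(1.0000+0.6870)
  = 0.0128 + 0.0496 + 0.1176 + 0.2182 + 0.3374 = 0.7356
G = 1 − 0.7356 = 0.2644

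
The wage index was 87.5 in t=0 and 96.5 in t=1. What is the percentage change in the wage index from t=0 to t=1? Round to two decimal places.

10.29%

Change = (96.5 − 87.5) / 87.5 × 100
       = 9.0 / 87.5 × 100 = 10.2857%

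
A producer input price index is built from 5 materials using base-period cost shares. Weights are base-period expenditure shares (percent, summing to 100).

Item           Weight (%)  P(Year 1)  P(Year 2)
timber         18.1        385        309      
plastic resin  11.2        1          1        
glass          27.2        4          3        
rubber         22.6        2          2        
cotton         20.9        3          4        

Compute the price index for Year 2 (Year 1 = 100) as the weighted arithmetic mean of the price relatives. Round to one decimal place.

timber: 18.1 × (309/385) = 18.1 × 0.802597 = 14.5270
plastic resin: 11.2 × (1/1) = 11.2 × 1.000000 = 11.2000
glass: 27.2 × (3/4) = 27.2 × 0.750000 = 20.4000
rubber: 22.6 × (2/2) = 22.6 × 1.000000 = 22.6000
cotton: 20.9 × (4/3) = 20.9 × 1.333333 = 27.8667
Index = Σ wᵢ·(p₁ᵢ/p₀ᵢ) = 14.5270 + 11.2000 + 20.4000 + 22.6000 + 27.8667 = 96.5937

96.6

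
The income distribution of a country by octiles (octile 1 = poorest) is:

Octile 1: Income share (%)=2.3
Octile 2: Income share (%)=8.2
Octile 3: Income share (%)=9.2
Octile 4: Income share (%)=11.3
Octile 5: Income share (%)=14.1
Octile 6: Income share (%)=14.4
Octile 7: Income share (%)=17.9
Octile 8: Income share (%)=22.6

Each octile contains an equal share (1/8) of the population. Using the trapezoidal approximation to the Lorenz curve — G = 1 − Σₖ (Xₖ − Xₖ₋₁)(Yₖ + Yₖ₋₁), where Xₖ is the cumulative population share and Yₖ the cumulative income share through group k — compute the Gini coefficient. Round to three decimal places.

Cumulative income shares Yₖ: 0.0230, 0.1050, 0.1970, 0.3100, 0.4510, 0.5950, 0.7740, 1.0000
Σ (Xₖ−Xₖ₋₁)(Yₖ+Yₖ₋₁) = (1/8)(0.0230+0.0000) + (1/8)(0.1050+0.0230) + (1/8)(0.1970+0.1050) + (1/8)(0.3100+0.1970) + (1/8)(0.4510+0.3100) + (1/8)(0.5950+0.4510) + (1/8)(0.7740+0.5950) + (1/8)(1.0000+0.7740)
  = 0.0029 + 0.0160 + 0.0377 + 0.0634 + 0.0951 + 0.1307 + 0.1711 + 0.2218 = 0.7387
G = 1 − 0.7387 = 0.2613

0.261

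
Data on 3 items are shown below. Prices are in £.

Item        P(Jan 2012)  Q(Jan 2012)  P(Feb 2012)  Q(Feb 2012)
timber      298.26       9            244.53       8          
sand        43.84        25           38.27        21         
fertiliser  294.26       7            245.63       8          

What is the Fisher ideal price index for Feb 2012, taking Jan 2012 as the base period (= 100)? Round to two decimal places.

83.49

Laspeyres component (base-period weights):
ΣP(Feb 2012)Q(Jan 2012) = 244.53×9 + 38.27×25 + 245.63×7 = 2200.77 + 956.75 + 1719.41 = 4876.93
ΣP(Jan 2012)Q(Jan 2012) = 298.26×9 + 43.84×25 + 294.26×7 = 2684.34 + 1096 + 2059.82 = 5840.16
L = 4876.93 / 5840.16 × 100 = 83.5068
Paasche component (current-period weights):
ΣP(Feb 2012)Q(Feb 2012) = 244.53×8 + 38.27×21 + 245.63×8 = 1956.24 + 803.67 + 1965.04 = 4724.95
ΣP(Jan 2012)Q(Feb 2012) = 298.26×8 + 43.84×21 + 294.26×8 = 2386.08 + 920.64 + 2354.08 = 5660.8
P = 4724.95 / 5660.8 × 100 = 83.4679
Fisher = √(L × P) = √(83.5068 × 83.4679) = 83.4873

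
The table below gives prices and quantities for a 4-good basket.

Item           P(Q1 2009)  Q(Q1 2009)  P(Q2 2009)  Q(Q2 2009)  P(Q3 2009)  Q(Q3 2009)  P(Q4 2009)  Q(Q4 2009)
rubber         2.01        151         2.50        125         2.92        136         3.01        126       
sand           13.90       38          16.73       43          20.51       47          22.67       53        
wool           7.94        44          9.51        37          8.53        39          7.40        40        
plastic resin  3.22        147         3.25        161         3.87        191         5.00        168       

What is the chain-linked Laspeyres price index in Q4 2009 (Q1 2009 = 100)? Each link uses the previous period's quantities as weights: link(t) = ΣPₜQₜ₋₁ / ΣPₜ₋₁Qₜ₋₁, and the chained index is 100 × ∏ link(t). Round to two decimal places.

147.80

Link Q1 2009→Q2 2009:
ΣP(Q2 2009)Q(Q1 2009) = 2.50×151 + 16.73×38 + 9.51×44 + 3.25×147 = 377.5 + 635.74 + 418.44 + 477.75 = 1909.43
ΣP(Q1 2009)Q(Q1 2009) = 2.01×151 + 13.90×38 + 7.94×44 + 3.22×147 = 303.51 + 528.2 + 349.36 + 473.34 = 1654.41
link = 1909.43/1654.41 = 1.154146
Link Q2 2009→Q3 2009:
ΣP(Q3 2009)Q(Q2 2009) = 2.92×125 + 20.51×43 + 8.53×37 + 3.87×161 = 365 + 881.93 + 315.61 + 623.07 = 2185.61
ΣP(Q2 2009)Q(Q2 2009) = 2.50×125 + 16.73×43 + 9.51×37 + 3.25×161 = 312.5 + 719.39 + 351.87 + 523.25 = 1907.01
link = 2185.61/1907.01 = 1.146093
Link Q3 2009→Q4 2009:
ΣP(Q4 2009)Q(Q3 2009) = 3.01×136 + 22.67×47 + 7.40×39 + 5.00×191 = 409.36 + 1065.49 + 288.6 + 955 = 2718.45
ΣP(Q3 2009)Q(Q3 2009) = 2.92×136 + 20.51×47 + 8.53×39 + 3.87×191 = 397.12 + 963.97 + 332.67 + 739.17 = 2432.93
link = 2718.45/2432.93 = 1.117356
Chained index = 100 × 1.154146 × 1.146093 × 1.117356 = 147.7992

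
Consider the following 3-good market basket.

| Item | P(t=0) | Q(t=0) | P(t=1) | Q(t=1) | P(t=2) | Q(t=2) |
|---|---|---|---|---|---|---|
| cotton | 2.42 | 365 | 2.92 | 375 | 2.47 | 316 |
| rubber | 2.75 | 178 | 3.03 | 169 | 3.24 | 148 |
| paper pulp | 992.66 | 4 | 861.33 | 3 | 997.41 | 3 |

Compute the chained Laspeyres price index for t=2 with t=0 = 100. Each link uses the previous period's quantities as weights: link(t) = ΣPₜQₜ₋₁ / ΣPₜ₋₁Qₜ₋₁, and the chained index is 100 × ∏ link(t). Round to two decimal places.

Link t=0→t=1:
ΣP(t=1)Q(t=0) = 2.92×365 + 3.03×178 + 861.33×4 = 1065.8 + 539.34 + 3445.32 = 5050.46
ΣP(t=0)Q(t=0) = 2.42×365 + 2.75×178 + 992.66×4 = 883.3 + 489.5 + 3970.64 = 5343.44
link = 5050.46/5343.44 = 0.945170
Link t=1→t=2:
ΣP(t=2)Q(t=1) = 2.47×375 + 3.24×169 + 997.41×3 = 926.25 + 547.56 + 2992.23 = 4466.04
ΣP(t=1)Q(t=1) = 2.92×375 + 3.03×169 + 861.33×3 = 1095 + 512.07 + 2583.99 = 4191.06
link = 4466.04/4191.06 = 1.065611
Chained index = 100 × 0.945170 × 1.065611 = 100.7184

100.72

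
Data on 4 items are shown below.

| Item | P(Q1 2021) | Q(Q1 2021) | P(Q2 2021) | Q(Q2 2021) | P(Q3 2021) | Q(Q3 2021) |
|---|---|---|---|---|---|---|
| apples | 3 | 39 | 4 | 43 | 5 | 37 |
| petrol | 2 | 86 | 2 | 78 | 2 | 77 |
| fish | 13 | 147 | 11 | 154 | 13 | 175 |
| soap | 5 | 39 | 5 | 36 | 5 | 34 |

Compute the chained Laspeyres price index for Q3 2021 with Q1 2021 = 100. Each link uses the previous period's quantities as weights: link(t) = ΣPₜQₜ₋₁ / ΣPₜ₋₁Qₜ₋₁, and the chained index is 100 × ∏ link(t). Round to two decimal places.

Link Q1 2021→Q2 2021:
ΣP(Q2 2021)Q(Q1 2021) = 4×39 + 2×86 + 11×147 + 5×39 = 156 + 172 + 1617 + 195 = 2140
ΣP(Q1 2021)Q(Q1 2021) = 3×39 + 2×86 + 13×147 + 5×39 = 117 + 172 + 1911 + 195 = 2395
link = 2140/2395 = 0.893528
Link Q2 2021→Q3 2021:
ΣP(Q3 2021)Q(Q2 2021) = 5×43 + 2×78 + 13×154 + 5×36 = 215 + 156 + 2002 + 180 = 2553
ΣP(Q2 2021)Q(Q2 2021) = 4×43 + 2×78 + 11×154 + 5×36 = 172 + 156 + 1694 + 180 = 2202
link = 2553/2202 = 1.159401
Chained index = 100 × 0.893528 × 1.159401 = 103.5957

103.60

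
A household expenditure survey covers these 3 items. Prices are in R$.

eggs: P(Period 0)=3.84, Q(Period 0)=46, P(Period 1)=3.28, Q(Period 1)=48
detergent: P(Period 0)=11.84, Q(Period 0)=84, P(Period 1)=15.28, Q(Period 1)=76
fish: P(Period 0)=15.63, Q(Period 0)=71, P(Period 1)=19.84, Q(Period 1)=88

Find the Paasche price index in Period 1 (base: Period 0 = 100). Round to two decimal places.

124.60

Paasche price index uses current-period quantities as weights.
ΣP(Period 1)·Q(Period 1) = 3.28×48 + 15.28×76 + 19.84×88 = 157.44 + 1161.28 + 1745.92 = 3064.64
ΣP(Period 0)·Q(Period 1) = 3.84×48 + 11.84×76 + 15.63×88 = 184.32 + 899.84 + 1375.44 = 2459.6
Index = 3064.64 / 2459.6 × 100 = 124.5991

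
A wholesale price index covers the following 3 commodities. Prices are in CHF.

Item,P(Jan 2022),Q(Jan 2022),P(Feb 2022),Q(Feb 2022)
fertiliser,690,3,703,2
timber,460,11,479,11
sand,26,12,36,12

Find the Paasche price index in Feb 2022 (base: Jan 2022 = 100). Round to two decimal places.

105.26

Paasche price index uses current-period quantities as weights.
ΣP(Feb 2022)·Q(Feb 2022) = 703×2 + 479×11 + 36×12 = 1406 + 5269 + 432 = 7107
ΣP(Jan 2022)·Q(Feb 2022) = 690×2 + 460×11 + 26×12 = 1380 + 5060 + 312 = 6752
Index = 7107 / 6752 × 100 = 105.2577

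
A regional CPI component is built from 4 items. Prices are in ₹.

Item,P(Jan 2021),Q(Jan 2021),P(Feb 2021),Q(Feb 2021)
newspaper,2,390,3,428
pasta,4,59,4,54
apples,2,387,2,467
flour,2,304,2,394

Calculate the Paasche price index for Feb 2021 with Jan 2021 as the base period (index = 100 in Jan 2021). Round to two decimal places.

115.32

Paasche price index uses current-period quantities as weights.
ΣP(Feb 2021)·Q(Feb 2021) = 3×428 + 4×54 + 2×467 + 2×394 = 1284 + 216 + 934 + 788 = 3222
ΣP(Jan 2021)·Q(Feb 2021) = 2×428 + 4×54 + 2×467 + 2×394 = 856 + 216 + 934 + 788 = 2794
Index = 3222 / 2794 × 100 = 115.3185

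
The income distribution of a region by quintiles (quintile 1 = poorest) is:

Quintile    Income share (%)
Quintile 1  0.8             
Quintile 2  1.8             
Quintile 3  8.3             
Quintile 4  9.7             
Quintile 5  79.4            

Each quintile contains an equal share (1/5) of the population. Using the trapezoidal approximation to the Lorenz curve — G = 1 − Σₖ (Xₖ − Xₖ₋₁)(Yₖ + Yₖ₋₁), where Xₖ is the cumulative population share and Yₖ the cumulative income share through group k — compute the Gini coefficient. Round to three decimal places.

0.660

Cumulative income shares Yₖ: 0.0080, 0.0260, 0.1090, 0.2060, 1.0000
Σ (Xₖ−Xₖ₋₁)(Yₖ+Yₖ₋₁) = (1/5)(0.0080+0.0000) + (1/5)(0.0260+0.0080) + (1/5)(0.1090+0.0260) + (1/5)(0.2060+0.1090) + (1/5)(1.0000+0.2060)
  = 0.0016 + 0.0068 + 0.0270 + 0.0630 + 0.2412 = 0.3396
G = 1 − 0.3396 = 0.6604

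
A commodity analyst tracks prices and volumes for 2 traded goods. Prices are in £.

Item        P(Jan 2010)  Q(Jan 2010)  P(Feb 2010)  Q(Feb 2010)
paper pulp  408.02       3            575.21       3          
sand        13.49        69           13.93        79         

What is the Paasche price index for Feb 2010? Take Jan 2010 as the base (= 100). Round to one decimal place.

123.4

Paasche price index uses current-period quantities as weights.
ΣP(Feb 2010)·Q(Feb 2010) = 575.21×3 + 13.93×79 = 1725.63 + 1100.47 = 2826.1
ΣP(Jan 2010)·Q(Feb 2010) = 408.02×3 + 13.49×79 = 1224.06 + 1065.71 = 2289.77
Index = 2826.1 / 2289.77 × 100 = 123.4229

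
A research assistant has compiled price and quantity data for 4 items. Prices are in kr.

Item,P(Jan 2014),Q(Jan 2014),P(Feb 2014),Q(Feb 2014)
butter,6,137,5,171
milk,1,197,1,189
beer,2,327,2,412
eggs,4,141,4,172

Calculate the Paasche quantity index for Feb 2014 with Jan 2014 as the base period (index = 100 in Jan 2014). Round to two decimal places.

Paasche quantity index uses current-period prices as weights.
ΣP(Feb 2014)·Q(Feb 2014) = 5×171 + 1×189 + 2×412 + 4×172 = 855 + 189 + 824 + 688 = 2556
ΣP(Feb 2014)·Q(Jan 2014) = 5×137 + 1×197 + 2×327 + 4×141 = 685 + 197 + 654 + 564 = 2100
Index = 2556 / 2100 × 100 = 121.7143

121.71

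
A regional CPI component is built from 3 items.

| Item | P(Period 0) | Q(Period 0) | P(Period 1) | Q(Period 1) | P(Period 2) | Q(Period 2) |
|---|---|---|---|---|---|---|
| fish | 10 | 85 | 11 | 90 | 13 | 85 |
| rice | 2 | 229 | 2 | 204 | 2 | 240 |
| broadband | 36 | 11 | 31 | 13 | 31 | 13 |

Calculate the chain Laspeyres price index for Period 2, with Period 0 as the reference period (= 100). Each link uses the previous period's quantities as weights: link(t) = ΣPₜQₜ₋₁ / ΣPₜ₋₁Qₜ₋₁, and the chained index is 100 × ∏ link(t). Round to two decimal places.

Link Period 0→Period 1:
ΣP(Period 1)Q(Period 0) = 11×85 + 2×229 + 31×11 = 935 + 458 + 341 = 1734
ΣP(Period 0)Q(Period 0) = 10×85 + 2×229 + 36×11 = 850 + 458 + 396 = 1704
link = 1734/1704 = 1.017606
Link Period 1→Period 2:
ΣP(Period 2)Q(Period 1) = 13×90 + 2×204 + 31×13 = 1170 + 408 + 403 = 1981
ΣP(Period 1)Q(Period 1) = 11×90 + 2×204 + 31×13 = 990 + 408 + 403 = 1801
link = 1981/1801 = 1.099944
Chained index = 100 × 1.017606 × 1.099944 = 111.9310

111.93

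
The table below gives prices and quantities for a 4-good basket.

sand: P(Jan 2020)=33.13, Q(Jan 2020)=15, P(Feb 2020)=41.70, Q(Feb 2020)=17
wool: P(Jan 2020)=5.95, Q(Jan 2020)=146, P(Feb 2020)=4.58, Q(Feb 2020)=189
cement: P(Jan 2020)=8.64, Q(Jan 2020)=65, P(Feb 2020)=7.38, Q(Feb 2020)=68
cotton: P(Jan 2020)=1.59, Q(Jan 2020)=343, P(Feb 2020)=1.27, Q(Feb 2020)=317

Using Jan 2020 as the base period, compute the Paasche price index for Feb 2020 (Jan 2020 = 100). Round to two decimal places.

Paasche price index uses current-period quantities as weights.
ΣP(Feb 2020)·Q(Feb 2020) = 41.70×17 + 4.58×189 + 7.38×68 + 1.27×317 = 708.9 + 865.62 + 501.84 + 402.59 = 2478.95
ΣP(Jan 2020)·Q(Feb 2020) = 33.13×17 + 5.95×189 + 8.64×68 + 1.59×317 = 563.21 + 1124.55 + 587.52 + 504.03 = 2779.31
Index = 2478.95 / 2779.31 × 100 = 89.1930

89.19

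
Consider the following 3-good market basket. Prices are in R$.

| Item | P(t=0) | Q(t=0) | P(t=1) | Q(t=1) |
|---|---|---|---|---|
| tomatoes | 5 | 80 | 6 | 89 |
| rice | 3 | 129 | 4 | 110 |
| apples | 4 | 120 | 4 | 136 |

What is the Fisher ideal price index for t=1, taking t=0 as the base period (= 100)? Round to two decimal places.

115.79

Laspeyres component (base-period weights):
ΣP(t=1)Q(t=0) = 6×80 + 4×129 + 4×120 = 480 + 516 + 480 = 1476
ΣP(t=0)Q(t=0) = 5×80 + 3×129 + 4×120 = 400 + 387 + 480 = 1267
L = 1476 / 1267 × 100 = 116.4957
Paasche component (current-period weights):
ΣP(t=1)Q(t=1) = 6×89 + 4×110 + 4×136 = 534 + 440 + 544 = 1518
ΣP(t=0)Q(t=1) = 5×89 + 3×110 + 4×136 = 445 + 330 + 544 = 1319
P = 1518 / 1319 × 100 = 115.0872
Fisher = √(L × P) = √(116.4957 × 115.0872) = 115.7893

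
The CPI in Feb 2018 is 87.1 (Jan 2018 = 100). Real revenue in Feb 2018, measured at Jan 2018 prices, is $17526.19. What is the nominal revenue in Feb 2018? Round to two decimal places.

Nominal = Real × (Index/100) = 17526.19 × (87.1/100)
        = 17526.19 × 0.871 = 15265.3115

15265.31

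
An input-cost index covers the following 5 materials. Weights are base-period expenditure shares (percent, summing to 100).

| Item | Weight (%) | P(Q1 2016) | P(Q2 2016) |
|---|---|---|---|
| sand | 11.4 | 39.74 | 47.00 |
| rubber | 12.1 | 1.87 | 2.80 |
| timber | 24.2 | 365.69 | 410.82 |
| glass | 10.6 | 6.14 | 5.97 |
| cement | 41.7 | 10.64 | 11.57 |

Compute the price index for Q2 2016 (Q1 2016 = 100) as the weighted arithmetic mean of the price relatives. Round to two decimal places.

sand: 11.4 × (47.00/39.74) = 11.4 × 1.182687 = 13.4826
rubber: 12.1 × (2.80/1.87) = 12.1 × 1.497326 = 18.1176
timber: 24.2 × (410.82/365.69) = 24.2 × 1.123411 = 27.1865
glass: 10.6 × (5.97/6.14) = 10.6 × 0.972313 = 10.3065
cement: 41.7 × (11.57/10.64) = 41.7 × 1.087406 = 45.3448
Index = Σ wᵢ·(p₁ᵢ/p₀ᵢ) = 13.4826 + 18.1176 + 27.1865 + 10.3065 + 45.3448 = 114.4382

114.44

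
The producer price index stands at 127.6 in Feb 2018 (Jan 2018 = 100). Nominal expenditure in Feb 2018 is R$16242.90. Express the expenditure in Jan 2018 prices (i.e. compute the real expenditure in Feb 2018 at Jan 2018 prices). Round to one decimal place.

12729.5

Real = Nominal ÷ (Index/100) = 16242.90 ÷ (127.6/100)
     = 16242.90 ÷ 1.276 = 12729.5455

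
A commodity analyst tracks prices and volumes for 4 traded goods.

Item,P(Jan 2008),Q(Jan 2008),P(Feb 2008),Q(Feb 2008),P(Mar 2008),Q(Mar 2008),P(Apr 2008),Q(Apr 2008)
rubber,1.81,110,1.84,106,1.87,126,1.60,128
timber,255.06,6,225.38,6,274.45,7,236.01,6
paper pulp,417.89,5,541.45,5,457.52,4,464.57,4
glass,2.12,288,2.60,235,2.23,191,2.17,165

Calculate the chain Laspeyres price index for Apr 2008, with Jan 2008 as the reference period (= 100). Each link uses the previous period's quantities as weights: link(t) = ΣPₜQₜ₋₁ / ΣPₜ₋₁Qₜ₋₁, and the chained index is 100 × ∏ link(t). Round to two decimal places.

101.24

Link Jan 2008→Feb 2008:
ΣP(Feb 2008)Q(Jan 2008) = 1.84×110 + 225.38×6 + 541.45×5 + 2.60×288 = 202.4 + 1352.28 + 2707.25 + 748.8 = 5010.73
ΣP(Jan 2008)Q(Jan 2008) = 1.81×110 + 255.06×6 + 417.89×5 + 2.12×288 = 199.1 + 1530.36 + 2089.45 + 610.56 = 4429.47
link = 5010.73/4429.47 = 1.131226
Link Feb 2008→Mar 2008:
ΣP(Mar 2008)Q(Feb 2008) = 1.87×106 + 274.45×6 + 457.52×5 + 2.23×235 = 198.22 + 1646.7 + 2287.6 + 524.05 = 4656.57
ΣP(Feb 2008)Q(Feb 2008) = 1.84×106 + 225.38×6 + 541.45×5 + 2.60×235 = 195.04 + 1352.28 + 2707.25 + 611 = 4865.57
link = 4656.57/4865.57 = 0.957045
Link Mar 2008→Apr 2008:
ΣP(Apr 2008)Q(Mar 2008) = 1.60×126 + 236.01×7 + 464.57×4 + 2.17×191 = 201.6 + 1652.07 + 1858.28 + 414.47 = 4126.42
ΣP(Mar 2008)Q(Mar 2008) = 1.87×126 + 274.45×7 + 457.52×4 + 2.23×191 = 235.62 + 1921.15 + 1830.08 + 425.93 = 4412.78
link = 4126.42/4412.78 = 0.935107
Chained index = 100 × 1.131226 × 0.957045 × 0.935107 = 101.2378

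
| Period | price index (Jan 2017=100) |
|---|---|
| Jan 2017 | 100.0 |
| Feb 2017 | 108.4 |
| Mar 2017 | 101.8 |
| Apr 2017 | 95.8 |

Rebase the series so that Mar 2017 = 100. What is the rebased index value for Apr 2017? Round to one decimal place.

94.1

Rebased(Apr 2017) = 95.8 / 101.8 × 100 = 94.1061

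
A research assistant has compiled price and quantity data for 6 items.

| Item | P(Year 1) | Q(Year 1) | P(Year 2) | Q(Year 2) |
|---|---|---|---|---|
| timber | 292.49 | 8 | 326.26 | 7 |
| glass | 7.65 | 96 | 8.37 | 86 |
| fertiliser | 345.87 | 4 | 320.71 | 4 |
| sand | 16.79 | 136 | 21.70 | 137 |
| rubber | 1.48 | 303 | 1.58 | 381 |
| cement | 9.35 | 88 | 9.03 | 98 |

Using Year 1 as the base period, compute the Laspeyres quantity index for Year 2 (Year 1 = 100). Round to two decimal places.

98.21

Laspeyres quantity index uses base-period prices as weights.
ΣP(Year 1)·Q(Year 2) = 292.49×7 + 7.65×86 + 345.87×4 + 16.79×137 + 1.48×381 + 9.35×98 = 2047.43 + 657.9 + 1383.48 + 2300.23 + 563.88 + 916.3 = 7869.22
ΣP(Year 1)·Q(Year 1) = 292.49×8 + 7.65×96 + 345.87×4 + 16.79×136 + 1.48×303 + 9.35×88 = 2339.92 + 734.4 + 1383.48 + 2283.44 + 448.44 + 822.8 = 8012.48
Index = 7869.22 / 8012.48 × 100 = 98.2120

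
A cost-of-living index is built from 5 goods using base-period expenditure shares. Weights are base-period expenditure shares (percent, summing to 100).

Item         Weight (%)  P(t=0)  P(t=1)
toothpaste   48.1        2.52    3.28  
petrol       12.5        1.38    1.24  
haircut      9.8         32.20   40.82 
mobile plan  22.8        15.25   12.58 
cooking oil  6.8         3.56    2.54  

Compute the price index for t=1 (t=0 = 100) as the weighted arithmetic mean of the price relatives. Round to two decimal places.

109.92

toothpaste: 48.1 × (3.28/2.52) = 48.1 × 1.301587 = 62.6063
petrol: 12.5 × (1.24/1.38) = 12.5 × 0.898551 = 11.2319
haircut: 9.8 × (40.82/32.20) = 9.8 × 1.267702 = 12.4235
mobile plan: 22.8 × (12.58/15.25) = 22.8 × 0.824918 = 18.8081
cooking oil: 6.8 × (2.54/3.56) = 6.8 × 0.713483 = 4.8517
Index = Σ wᵢ·(p₁ᵢ/p₀ᵢ) = 62.6063 + 11.2319 + 12.4235 + 18.8081 + 4.8517 = 109.9215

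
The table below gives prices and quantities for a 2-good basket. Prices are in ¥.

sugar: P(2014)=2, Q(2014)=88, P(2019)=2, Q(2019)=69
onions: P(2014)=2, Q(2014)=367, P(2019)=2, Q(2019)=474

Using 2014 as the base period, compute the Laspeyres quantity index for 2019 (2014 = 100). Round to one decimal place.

Laspeyres quantity index uses base-period prices as weights.
ΣP(2014)·Q(2019) = 2×69 + 2×474 = 138 + 948 = 1086
ΣP(2014)·Q(2014) = 2×88 + 2×367 = 176 + 734 = 910
Index = 1086 / 910 × 100 = 119.3407

119.3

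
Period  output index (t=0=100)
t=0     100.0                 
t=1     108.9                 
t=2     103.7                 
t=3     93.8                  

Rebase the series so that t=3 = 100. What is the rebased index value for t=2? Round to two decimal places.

110.55

Rebased(t=2) = 103.7 / 93.8 × 100 = 110.5544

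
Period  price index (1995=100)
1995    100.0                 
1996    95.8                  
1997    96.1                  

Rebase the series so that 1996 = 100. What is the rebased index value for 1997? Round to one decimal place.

Rebased(1997) = 96.1 / 95.8 × 100 = 100.3132

100.3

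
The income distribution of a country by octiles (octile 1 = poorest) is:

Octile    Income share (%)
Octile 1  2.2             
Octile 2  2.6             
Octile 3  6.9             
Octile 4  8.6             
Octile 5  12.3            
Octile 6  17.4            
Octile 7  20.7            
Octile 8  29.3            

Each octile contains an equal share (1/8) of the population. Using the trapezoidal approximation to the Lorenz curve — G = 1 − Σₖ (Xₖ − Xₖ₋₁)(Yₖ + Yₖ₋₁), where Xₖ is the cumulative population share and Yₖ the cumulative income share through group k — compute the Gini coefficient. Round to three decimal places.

Cumulative income shares Yₖ: 0.0220, 0.0480, 0.1170, 0.2030, 0.3260, 0.5000, 0.7070, 1.0000
Σ (Xₖ−Xₖ₋₁)(Yₖ+Yₖ₋₁) = (1/8)(0.0220+0.0000) + (1/8)(0.0480+0.0220) + (1/8)(0.1170+0.0480) + (1/8)(0.2030+0.1170) + (1/8)(0.3260+0.2030) + (1/8)(0.5000+0.3260) + (1/8)(0.7070+0.5000) + (1/8)(1.0000+0.7070)
  = 0.0028 + 0.0088 + 0.0206 + 0.0400 + 0.0661 + 0.1033 + 0.1509 + 0.2134 = 0.6058
G = 1 − 0.6058 = 0.3942

0.394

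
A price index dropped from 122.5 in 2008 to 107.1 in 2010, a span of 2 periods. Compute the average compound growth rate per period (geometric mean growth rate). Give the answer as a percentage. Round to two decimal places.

Growth factor = (107.1/122.5)^(1/2) = (0.874286)^(1/2) = 0.935032
Growth rate = 0.935032 − 1 = -0.064968 = -6.4968%

-6.50%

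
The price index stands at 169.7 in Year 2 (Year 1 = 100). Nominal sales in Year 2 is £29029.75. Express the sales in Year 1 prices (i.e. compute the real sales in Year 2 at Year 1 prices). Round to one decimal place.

Real = Nominal ÷ (Index/100) = 29029.75 ÷ (169.7/100)
     = 29029.75 ÷ 1.697 = 17106.5115

17106.5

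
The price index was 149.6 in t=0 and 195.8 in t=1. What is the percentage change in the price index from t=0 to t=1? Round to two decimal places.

30.88%

Change = (195.8 − 149.6) / 149.6 × 100
       = 46.2 / 149.6 × 100 = 30.8824%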